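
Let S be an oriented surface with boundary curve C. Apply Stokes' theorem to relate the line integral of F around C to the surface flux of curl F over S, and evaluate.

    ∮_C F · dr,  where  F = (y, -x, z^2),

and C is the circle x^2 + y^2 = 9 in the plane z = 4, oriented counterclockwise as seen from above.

Let S be the flat disk x^2 + y^2 ≤ 9 in the plane z = 4, with upward unit normal n̂ = ẑ. By Stokes' theorem,

    ∮_C F · dr = ∬_S (∇ × F) · n̂ dS = ∬_D (curl F)_z dA,

where D is the disk x^2 + y^2 ≤ 9.

Compute the curl of F = (y, -x, z^2):
    (∇ × F)_x = ∂F_z/∂y - ∂F_y/∂z = 0,
    (∇ × F)_y = ∂F_x/∂z - ∂F_z/∂x = 0,
    (∇ × F)_z = ∂F_y/∂x - ∂F_x/∂y = -2.

On z = 4, (curl F)_z = -2.

Convert to polar (x = r cos θ, y = r sin θ, dA = r dr dθ); the integrand becomes -2, so

    ∬_D (curl F)_z dA = ∫_0^{2π} ∫_0^{3} (-2) · r dr dθ.

Inner (r from 0 to 3): -9.
Outer (θ from 0 to 2π): -18π.

Therefore ∮_C F · dr = -18π.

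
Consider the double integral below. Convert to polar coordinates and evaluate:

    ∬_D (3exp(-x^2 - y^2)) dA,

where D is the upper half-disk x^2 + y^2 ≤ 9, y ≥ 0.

The region D is 0 ≤ r ≤ 3, 0 ≤ θ ≤ π in polar coordinates, where x = r cos(θ), y = r sin(θ), and dA = r dr dθ.

Under the substitution, the integrand becomes 3exp(-r^2), so

    ∬_D (3exp(-x^2 - y^2)) dA = ∫_{0}^{π} ∫_{0}^{3} (3exp(-r^2)) · r dr dθ.

Inner integral (in r): ∫_{0}^{3} (3exp(-r^2)) · r dr = 3/2 - 3exp(-9)/2.

Outer integral (in θ): ∫_{0}^{π} (3/2 - 3exp(-9)/2) dθ = -3π (1 - exp(9))exp(-9)/2.

Therefore ∬_D (3exp(-x^2 - y^2)) dA = -3π (1 - exp(9))exp(-9)/2.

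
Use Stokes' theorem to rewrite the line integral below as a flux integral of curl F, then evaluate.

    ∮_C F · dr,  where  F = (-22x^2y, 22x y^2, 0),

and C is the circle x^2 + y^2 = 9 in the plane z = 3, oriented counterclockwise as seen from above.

Let S be the flat disk x^2 + y^2 ≤ 9 in the plane z = 3, with upward unit normal n̂ = ẑ. By Stokes' theorem,

    ∮_C F · dr = ∬_S (∇ × F) · n̂ dS = ∬_D (curl F)_z dA,

where D is the disk x^2 + y^2 ≤ 9.

Compute the curl of F = (-22x^2y, 22x y^2, 0):
    (∇ × F)_x = ∂F_z/∂y - ∂F_y/∂z = 0,
    (∇ × F)_y = ∂F_x/∂z - ∂F_z/∂x = 0,
    (∇ × F)_z = ∂F_y/∂x - ∂F_x/∂y = 22x^2 + 22y^2.

On z = 3, (curl F)_z = 22x^2 + 22y^2.

Convert to polar (x = r cos θ, y = r sin θ, dA = r dr dθ); the integrand becomes 22r^2, so

    ∬_D (curl F)_z dA = ∫_0^{2π} ∫_0^{3} (22r^2) · r dr dθ.

Inner (r from 0 to 3): 891/2.
Outer (θ from 0 to 2π): 891π.

Therefore ∮_C F · dr = 891π.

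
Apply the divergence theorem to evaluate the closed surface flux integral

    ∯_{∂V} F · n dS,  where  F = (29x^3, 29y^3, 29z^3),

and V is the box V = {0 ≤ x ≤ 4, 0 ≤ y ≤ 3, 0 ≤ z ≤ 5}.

By the divergence theorem,

    ∯_{∂V} F · n dS = ∭_V (∇ · F) dV.

Compute the divergence:
    ∇ · F = ∂F_x/∂x + ∂F_y/∂y + ∂F_z/∂z = 87x^2 + 87y^2 + 87z^2.

V is a rectangular box, so dV = dx dy dz with 0 ≤ x ≤ 4, 0 ≤ y ≤ 3, 0 ≤ z ≤ 5.

Integrate (87x^2 + 87y^2 + 87z^2) over V as an iterated integral:

    ∭_V (∇·F) dV = ∫_0^{4} ∫_0^{3} ∫_0^{5} (87x^2 + 87y^2 + 87z^2) dz dy dx.

Inner (z from 0 to 5): 435x^2 + 435y^2 + 3625.
Middle (y from 0 to 3): 1305x^2 + 14790.
Outer (x from 0 to 4): 87000.

Therefore ∯_{∂V} F · n dS = 87000.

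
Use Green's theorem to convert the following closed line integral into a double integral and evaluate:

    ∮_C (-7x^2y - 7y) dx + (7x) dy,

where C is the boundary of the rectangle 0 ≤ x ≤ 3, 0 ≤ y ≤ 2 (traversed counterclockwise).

Green's theorem converts the closed line integral into a double integral over the enclosed region D:

    ∮_C P dx + Q dy = ∬_D (∂Q/∂x - ∂P/∂y) dA.

Here P = -7x^2y - 7y, Q = 7x, so

    ∂Q/∂x = 7,    ∂P/∂y = -7x^2 - 7,
    ∂Q/∂x - ∂P/∂y = 7x^2 + 14.

D is the region 0 ≤ x ≤ 3, 0 ≤ y ≤ 2. Evaluating the double integral:

    ∬_D (7x^2 + 14) dA = ∫_0^{3} ∫_0^{2} (7x^2 + 14) dy dx.

Inner (y from 0 to 2): 14x^2 + 28.
Outer (x from 0 to 3): 210.

Therefore ∮_C P dx + Q dy = 210.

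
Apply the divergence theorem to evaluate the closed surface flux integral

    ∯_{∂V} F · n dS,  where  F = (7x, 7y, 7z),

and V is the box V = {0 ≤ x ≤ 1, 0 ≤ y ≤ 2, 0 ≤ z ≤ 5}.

By the divergence theorem,

    ∯_{∂V} F · n dS = ∭_V (∇ · F) dV.

Compute the divergence:
    ∇ · F = ∂F_x/∂x + ∂F_y/∂y + ∂F_z/∂z = 7 + 7 + 7 = 21.

V is a rectangular box, so dV = dx dy dz with 0 ≤ x ≤ 1, 0 ≤ y ≤ 2, 0 ≤ z ≤ 5.

Integrate (21) over V as an iterated integral:

    ∭_V (∇·F) dV = ∫_0^{1} ∫_0^{2} ∫_0^{5} (21) dz dy dx.

Inner (z from 0 to 5): 105.
Middle (y from 0 to 2): 210.
Outer (x from 0 to 1): 210.

Therefore ∯_{∂V} F · n dS = 210.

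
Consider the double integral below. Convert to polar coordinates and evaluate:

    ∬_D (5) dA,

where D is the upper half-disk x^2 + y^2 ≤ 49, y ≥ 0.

The region D is 0 ≤ r ≤ 7, 0 ≤ θ ≤ π in polar coordinates, where x = r cos(θ), y = r sin(θ), and dA = r dr dθ.

Under the substitution, the integrand becomes 5, so

    ∬_D (5) dA = ∫_{0}^{π} ∫_{0}^{7} (5) · r dr dθ.

Inner integral (in r): ∫_{0}^{7} (5) · r dr = 245/2.

Outer integral (in θ): ∫_{0}^{π} (245/2) dθ = 245π/2.

Therefore ∬_D (5) dA = 245π/2.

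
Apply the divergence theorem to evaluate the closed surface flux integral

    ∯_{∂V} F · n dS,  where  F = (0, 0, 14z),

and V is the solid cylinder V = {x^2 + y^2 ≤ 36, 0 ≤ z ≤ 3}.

By the divergence theorem,

    ∯_{∂V} F · n dS = ∭_V (∇ · F) dV.

Compute the divergence:
    ∇ · F = ∂F_x/∂x + ∂F_y/∂y + ∂F_z/∂z = 0 + 0 + 14 = 14.

In cylindrical coordinates, x = r cos(θ), y = r sin(θ), z = z, dV = r dr dθ dz, with 0 ≤ r ≤ 6, 0 ≤ θ ≤ 2π, 0 ≤ z ≤ 3.

The integrand, after substitution and multiplying by the volume element, becomes (14) · r, so

    ∭_V (∇·F) dV = ∫_0^{2π} ∫_0^{6} ∫_0^{3} (14) · r dz dr dθ.

Inner (z from 0 to 3): 42r.
Middle (r from 0 to 6): 756.
Outer (θ from 0 to 2π): 1512π.

Therefore ∯_{∂V} F · n dS = 1512π.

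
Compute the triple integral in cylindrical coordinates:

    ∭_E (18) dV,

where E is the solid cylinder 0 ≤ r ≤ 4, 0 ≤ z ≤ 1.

In cylindrical coordinates, x = r cos(θ), y = r sin(θ), z = z, and dV = r dr dθ dz.

The integrand becomes 18, so

    ∭_E (18) dV = ∫_{0}^{2π} ∫_{0}^{4} ∫_{0}^{1} (18) · r dz dr dθ.

Inner (z): 18r.
Middle (r from 0 to 4): 144.
Outer (θ): 288π.

Therefore the triple integral equals 288π.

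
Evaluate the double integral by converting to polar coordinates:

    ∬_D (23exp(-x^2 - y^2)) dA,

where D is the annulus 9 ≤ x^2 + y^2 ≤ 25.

The region D is 3 ≤ r ≤ 5, 0 ≤ θ ≤ 2π in polar coordinates, where x = r cos(θ), y = r sin(θ), and dA = r dr dθ.

Under the substitution, the integrand becomes 23exp(-r^2), so

    ∬_D (23exp(-x^2 - y^2)) dA = ∫_{0}^{2π} ∫_{3}^{5} (23exp(-r^2)) · r dr dθ.

Inner integral (in r): ∫_{3}^{5} (23exp(-r^2)) · r dr = -(23 - 23exp(16))exp(-25)/2.

Outer integral (in θ): ∫_{0}^{2π} (-(23 - 23exp(16))exp(-25)/2) dθ = -23π (1 - exp(16))exp(-25).

Therefore ∬_D (23exp(-x^2 - y^2)) dA = -23π (1 - exp(16))exp(-25).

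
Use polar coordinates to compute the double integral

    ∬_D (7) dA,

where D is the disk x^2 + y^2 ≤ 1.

The region D is 0 ≤ r ≤ 1, 0 ≤ θ ≤ 2π in polar coordinates, where x = r cos(θ), y = r sin(θ), and dA = r dr dθ.

Under the substitution, the integrand becomes 7, so

    ∬_D (7) dA = ∫_{0}^{2π} ∫_{0}^{1} (7) · r dr dθ.

Inner integral (in r): ∫_{0}^{1} (7) · r dr = 7/2.

Outer integral (in θ): ∫_{0}^{2π} (7/2) dθ = 7π.

Therefore ∬_D (7) dA = 7π.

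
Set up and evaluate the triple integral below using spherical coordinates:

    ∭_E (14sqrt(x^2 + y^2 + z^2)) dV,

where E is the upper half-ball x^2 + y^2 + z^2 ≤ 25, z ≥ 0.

In spherical coordinates, x = ρ sin(φ) cos(θ), y = ρ sin(φ) sin(θ), z = ρ cos(φ), and dV = ρ^2 sin(φ) dρ dφ dθ.

The integrand becomes 14ρ, so

    ∭_E (14sqrt(x^2 + y^2 + z^2)) dV = ∫_{0}^{2π} ∫_{0}^{π/2} ∫_{0}^{5} (14ρ) · ρ^2 sin(φ) dρ dφ dθ.

Inner (ρ): 4375sin(φ)/2.
Middle (φ): 4375/2.
Outer (θ): 4375π.

Therefore the triple integral equals 4375π.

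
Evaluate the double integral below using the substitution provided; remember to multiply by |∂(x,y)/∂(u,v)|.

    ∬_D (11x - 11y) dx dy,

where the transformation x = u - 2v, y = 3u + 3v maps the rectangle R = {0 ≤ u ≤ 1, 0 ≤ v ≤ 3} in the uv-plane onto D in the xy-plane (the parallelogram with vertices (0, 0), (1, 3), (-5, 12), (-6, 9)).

Compute the Jacobian determinant of (x, y) with respect to (u, v):

    ∂(x,y)/∂(u,v) = | 1  -2 | = (1)(3) - (-2)(3) = 9.
                   | 3  3 |

Its absolute value is |J| = 9 (the area scaling factor).

Substituting x = u - 2v, y = 3u + 3v into the integrand,

    11x - 11y → -22u - 55v,

so the integral becomes

    ∬_R (-22u - 55v) · |J| du dv = ∫_0^1 ∫_0^3 (-198u - 495v) dv du.

Inner (v): -594u - 4455/2.
Outer (u): -5049/2.

Therefore ∬_D (11x - 11y) dx dy = -5049/2.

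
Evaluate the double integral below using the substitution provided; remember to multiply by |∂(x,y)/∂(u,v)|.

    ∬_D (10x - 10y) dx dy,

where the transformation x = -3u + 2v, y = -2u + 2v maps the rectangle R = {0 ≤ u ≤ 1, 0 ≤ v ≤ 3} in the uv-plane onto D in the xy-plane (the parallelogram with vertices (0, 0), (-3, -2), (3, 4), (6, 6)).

Compute the Jacobian determinant of (x, y) with respect to (u, v):

    ∂(x,y)/∂(u,v) = | -3  2 | = (-3)(2) - (2)(-2) = -2.
                   | -2  2 |

Its absolute value is |J| = 2 (the area scaling factor).

Substituting x = -3u + 2v, y = -2u + 2v into the integrand,

    10x - 10y → -10u,

so the integral becomes

    ∬_R (-10u) · |J| du dv = ∫_0^1 ∫_0^3 (-20u) dv du.

Inner (v): -60u.
Outer (u): -30.

Therefore ∬_D (10x - 10y) dx dy = -30.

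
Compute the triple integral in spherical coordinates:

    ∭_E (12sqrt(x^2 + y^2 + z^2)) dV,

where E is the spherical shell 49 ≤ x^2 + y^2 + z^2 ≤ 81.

In spherical coordinates, x = ρ sin(φ) cos(θ), y = ρ sin(φ) sin(θ), z = ρ cos(φ), and dV = ρ^2 sin(φ) dρ dφ dθ.

The integrand becomes 12ρ, so

    ∭_E (12sqrt(x^2 + y^2 + z^2)) dV = ∫_{0}^{2π} ∫_{0}^{π} ∫_{7}^{9} (12ρ) · ρ^2 sin(φ) dρ dφ dθ.

Inner (ρ): 12480sin(φ).
Middle (φ): 24960.
Outer (θ): 49920π.

Therefore the triple integral equals 49920π.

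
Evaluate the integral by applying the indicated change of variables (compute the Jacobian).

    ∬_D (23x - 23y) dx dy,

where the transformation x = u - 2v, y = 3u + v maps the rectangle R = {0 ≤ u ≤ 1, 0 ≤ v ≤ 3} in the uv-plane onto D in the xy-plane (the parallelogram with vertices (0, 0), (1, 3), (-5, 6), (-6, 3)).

Compute the Jacobian determinant of (x, y) with respect to (u, v):

    ∂(x,y)/∂(u,v) = | 1  -2 | = (1)(1) - (-2)(3) = 7.
                   | 3  1 |

Its absolute value is |J| = 7 (the area scaling factor).

Substituting x = u - 2v, y = 3u + v into the integrand,

    23x - 23y → -46u - 69v,

so the integral becomes

    ∬_R (-46u - 69v) · |J| du dv = ∫_0^1 ∫_0^3 (-322u - 483v) dv du.

Inner (v): -966u - 4347/2.
Outer (u): -5313/2.

Therefore ∬_D (23x - 23y) dx dy = -5313/2.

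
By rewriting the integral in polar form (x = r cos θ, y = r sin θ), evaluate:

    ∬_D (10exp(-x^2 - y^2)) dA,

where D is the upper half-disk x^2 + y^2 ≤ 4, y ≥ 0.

The region D is 0 ≤ r ≤ 2, 0 ≤ θ ≤ π in polar coordinates, where x = r cos(θ), y = r sin(θ), and dA = r dr dθ.

Under the substitution, the integrand becomes 10exp(-r^2), so

    ∬_D (10exp(-x^2 - y^2)) dA = ∫_{0}^{π} ∫_{0}^{2} (10exp(-r^2)) · r dr dθ.

Inner integral (in r): ∫_{0}^{2} (10exp(-r^2)) · r dr = 5 - 5exp(-4).

Outer integral (in θ): ∫_{0}^{π} (5 - 5exp(-4)) dθ = -5π exp(-4) + 5π.

Therefore ∬_D (10exp(-x^2 - y^2)) dA = -5π exp(-4) + 5π.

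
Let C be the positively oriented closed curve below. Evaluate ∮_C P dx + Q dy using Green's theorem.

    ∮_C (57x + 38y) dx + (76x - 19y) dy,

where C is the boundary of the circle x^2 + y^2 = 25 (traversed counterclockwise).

Green's theorem converts the closed line integral into a double integral over the enclosed region D:

    ∮_C P dx + Q dy = ∬_D (∂Q/∂x - ∂P/∂y) dA.

Here P = 57x + 38y, Q = 76x - 19y, so

    ∂Q/∂x = 76,    ∂P/∂y = 38,
    ∂Q/∂x - ∂P/∂y = 38.

D is the region x^2 + y^2 ≤ 25. Evaluating the double integral:

In polar coordinates (x = r cos θ, y = r sin θ, dA = r dr dθ) the integrand becomes 38, so

    ∬_D (38) dA = ∫_0^{2π} ∫_0^{5} (38) · r dr dθ.

Inner (r from 0 to 5): 475.
Outer (θ from 0 to 2π): 950π.

Therefore ∮_C P dx + Q dy = 950π.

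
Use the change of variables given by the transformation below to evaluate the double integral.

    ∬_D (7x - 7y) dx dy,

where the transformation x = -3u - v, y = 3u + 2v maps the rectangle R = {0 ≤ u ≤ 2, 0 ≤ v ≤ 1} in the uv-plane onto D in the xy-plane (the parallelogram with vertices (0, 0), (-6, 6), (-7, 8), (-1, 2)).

Compute the Jacobian determinant of (x, y) with respect to (u, v):

    ∂(x,y)/∂(u,v) = | -3  -1 | = (-3)(2) - (-1)(3) = -3.
                   | 3  2 |

Its absolute value is |J| = 3 (the area scaling factor).

Substituting x = -3u - v, y = 3u + 2v into the integrand,

    7x - 7y → -42u - 21v,

so the integral becomes

    ∬_R (-42u - 21v) · |J| du dv = ∫_0^2 ∫_0^1 (-126u - 63v) dv du.

Inner (v): -126u - 63/2.
Outer (u): -315.

Therefore ∬_D (7x - 7y) dx dy = -315.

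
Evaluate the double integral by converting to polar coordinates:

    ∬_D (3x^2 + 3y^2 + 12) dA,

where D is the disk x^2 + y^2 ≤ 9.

The region D is 0 ≤ r ≤ 3, 0 ≤ θ ≤ 2π in polar coordinates, where x = r cos(θ), y = r sin(θ), and dA = r dr dθ.

Under the substitution, the integrand becomes 3r^2 + 12, so

    ∬_D (3x^2 + 3y^2 + 12) dA = ∫_{0}^{2π} ∫_{0}^{3} (3r^2 + 12) · r dr dθ.

Inner integral (in r): ∫_{0}^{3} (3r^2 + 12) · r dr = 459/4.

Outer integral (in θ): ∫_{0}^{2π} (459/4) dθ = 459π/2.

Therefore ∬_D (3x^2 + 3y^2 + 12) dA = 459π/2.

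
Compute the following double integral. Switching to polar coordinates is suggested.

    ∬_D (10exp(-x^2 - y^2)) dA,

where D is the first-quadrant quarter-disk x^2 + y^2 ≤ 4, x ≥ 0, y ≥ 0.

The region D is 0 ≤ r ≤ 2, 0 ≤ θ ≤ π/2 in polar coordinates, where x = r cos(θ), y = r sin(θ), and dA = r dr dθ.

Under the substitution, the integrand becomes 10exp(-r^2), so

    ∬_D (10exp(-x^2 - y^2)) dA = ∫_{0}^{π/2} ∫_{0}^{2} (10exp(-r^2)) · r dr dθ.

Inner integral (in r): ∫_{0}^{2} (10exp(-r^2)) · r dr = 5 - 5exp(-4).

Outer integral (in θ): ∫_{0}^{π/2} (5 - 5exp(-4)) dθ = -5π (1 - exp(4))exp(-4)/2.

Therefore ∬_D (10exp(-x^2 - y^2)) dA = -5π (1 - exp(4))exp(-4)/2.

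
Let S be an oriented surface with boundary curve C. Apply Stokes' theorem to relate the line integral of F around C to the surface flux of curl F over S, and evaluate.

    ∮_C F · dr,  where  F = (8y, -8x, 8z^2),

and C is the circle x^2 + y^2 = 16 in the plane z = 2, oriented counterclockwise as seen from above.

Let S be the flat disk x^2 + y^2 ≤ 16 in the plane z = 2, with upward unit normal n̂ = ẑ. By Stokes' theorem,

    ∮_C F · dr = ∬_S (∇ × F) · n̂ dS = ∬_D (curl F)_z dA,

where D is the disk x^2 + y^2 ≤ 16.

Compute the curl of F = (8y, -8x, 8z^2):
    (∇ × F)_x = ∂F_z/∂y - ∂F_y/∂z = 0,
    (∇ × F)_y = ∂F_x/∂z - ∂F_z/∂x = 0,
    (∇ × F)_z = ∂F_y/∂x - ∂F_x/∂y = -16.

On z = 2, (curl F)_z = -16.

Convert to polar (x = r cos θ, y = r sin θ, dA = r dr dθ); the integrand becomes -16, so

    ∬_D (curl F)_z dA = ∫_0^{2π} ∫_0^{4} (-16) · r dr dθ.

Inner (r from 0 to 4): -128.
Outer (θ from 0 to 2π): -256π.

Therefore ∮_C F · dr = -256π.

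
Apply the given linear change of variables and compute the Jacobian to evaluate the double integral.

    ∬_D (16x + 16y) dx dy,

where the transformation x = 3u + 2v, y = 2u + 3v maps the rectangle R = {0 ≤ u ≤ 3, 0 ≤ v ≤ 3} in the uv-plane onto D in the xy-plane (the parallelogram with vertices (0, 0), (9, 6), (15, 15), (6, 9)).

Compute the Jacobian determinant of (x, y) with respect to (u, v):

    ∂(x,y)/∂(u,v) = | 3  2 | = (3)(3) - (2)(2) = 5.
                   | 2  3 |

Its absolute value is |J| = 5 (the area scaling factor).

Substituting x = 3u + 2v, y = 2u + 3v into the integrand,

    16x + 16y → 80u + 80v,

so the integral becomes

    ∬_R (80u + 80v) · |J| du dv = ∫_0^3 ∫_0^3 (400u + 400v) dv du.

Inner (v): 1200u + 1800.
Outer (u): 10800.

Therefore ∬_D (16x + 16y) dx dy = 10800.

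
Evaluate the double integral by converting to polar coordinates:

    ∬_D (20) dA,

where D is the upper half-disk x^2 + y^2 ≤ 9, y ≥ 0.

The region D is 0 ≤ r ≤ 3, 0 ≤ θ ≤ π in polar coordinates, where x = r cos(θ), y = r sin(θ), and dA = r dr dθ.

Under the substitution, the integrand becomes 20, so

    ∬_D (20) dA = ∫_{0}^{π} ∫_{0}^{3} (20) · r dr dθ.

Inner integral (in r): ∫_{0}^{3} (20) · r dr = 90.

Outer integral (in θ): ∫_{0}^{π} (90) dθ = 90π.

Therefore ∬_D (20) dA = 90π.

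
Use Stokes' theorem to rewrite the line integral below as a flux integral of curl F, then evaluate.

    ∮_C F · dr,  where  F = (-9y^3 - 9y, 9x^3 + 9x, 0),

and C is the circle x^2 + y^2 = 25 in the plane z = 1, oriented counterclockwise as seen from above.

Let S be the flat disk x^2 + y^2 ≤ 25 in the plane z = 1, with upward unit normal n̂ = ẑ. By Stokes' theorem,

    ∮_C F · dr = ∬_S (∇ × F) · n̂ dS = ∬_D (curl F)_z dA,

where D is the disk x^2 + y^2 ≤ 25.

Compute the curl of F = (-9y^3 - 9y, 9x^3 + 9x, 0):
    (∇ × F)_x = ∂F_z/∂y - ∂F_y/∂z = 0,
    (∇ × F)_y = ∂F_x/∂z - ∂F_z/∂x = 0,
    (∇ × F)_z = ∂F_y/∂x - ∂F_x/∂y = 27x^2 + 27y^2 + 18.

On z = 1, (curl F)_z = 27x^2 + 27y^2 + 18.

Convert to polar (x = r cos θ, y = r sin θ, dA = r dr dθ); the integrand becomes 27r^2 + 18, so

    ∬_D (curl F)_z dA = ∫_0^{2π} ∫_0^{5} (27r^2 + 18) · r dr dθ.

Inner (r from 0 to 5): 17775/4.
Outer (θ from 0 to 2π): 17775π/2.

Therefore ∮_C F · dr = 17775π/2.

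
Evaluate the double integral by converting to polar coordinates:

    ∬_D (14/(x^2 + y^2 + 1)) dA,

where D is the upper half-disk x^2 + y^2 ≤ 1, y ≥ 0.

The region D is 0 ≤ r ≤ 1, 0 ≤ θ ≤ π in polar coordinates, where x = r cos(θ), y = r sin(θ), and dA = r dr dθ.

Under the substitution, the integrand becomes 14/(r^2 + 1), so

    ∬_D (14/(x^2 + y^2 + 1)) dA = ∫_{0}^{π} ∫_{0}^{1} (14/(r^2 + 1)) · r dr dθ.

Inner integral (in r): ∫_{0}^{1} (14/(r^2 + 1)) · r dr = log(128).

Outer integral (in θ): ∫_{0}^{π} (log(128)) dθ = log(128^π).

Therefore ∬_D (14/(x^2 + y^2 + 1)) dA = log(128^π).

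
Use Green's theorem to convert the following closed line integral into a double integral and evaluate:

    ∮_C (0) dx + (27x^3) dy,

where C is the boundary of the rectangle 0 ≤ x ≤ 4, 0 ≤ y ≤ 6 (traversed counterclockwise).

Green's theorem converts the closed line integral into a double integral over the enclosed region D:

    ∮_C P dx + Q dy = ∬_D (∂Q/∂x - ∂P/∂y) dA.

Here P = 0, Q = 27x^3, so

    ∂Q/∂x = 81x^2,    ∂P/∂y = 0,
    ∂Q/∂x - ∂P/∂y = 81x^2.

D is the region 0 ≤ x ≤ 4, 0 ≤ y ≤ 6. Evaluating the double integral:

    ∬_D (81x^2) dA = ∫_0^{4} ∫_0^{6} (81x^2) dy dx.

Inner (y from 0 to 6): 486x^2.
Outer (x from 0 to 4): 10368.

Therefore ∮_C P dx + Q dy = 10368.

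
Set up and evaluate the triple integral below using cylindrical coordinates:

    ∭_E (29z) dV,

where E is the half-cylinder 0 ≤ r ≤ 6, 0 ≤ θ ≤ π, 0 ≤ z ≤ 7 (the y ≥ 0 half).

In cylindrical coordinates, x = r cos(θ), y = r sin(θ), z = z, and dV = r dr dθ dz.

The integrand becomes 29z, so

    ∭_E (29z) dV = ∫_{0}^{π} ∫_{0}^{6} ∫_{0}^{7} (29z) · r dz dr dθ.

Inner (z): 1421r/2.
Middle (r from 0 to 6): 12789.
Outer (θ): 12789π.

Therefore the triple integral equals 12789π.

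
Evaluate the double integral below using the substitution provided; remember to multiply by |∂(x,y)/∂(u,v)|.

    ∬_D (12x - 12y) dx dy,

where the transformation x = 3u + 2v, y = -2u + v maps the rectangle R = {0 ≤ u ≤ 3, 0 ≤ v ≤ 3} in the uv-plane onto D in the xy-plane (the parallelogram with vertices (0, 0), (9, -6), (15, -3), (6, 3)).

Compute the Jacobian determinant of (x, y) with respect to (u, v):

    ∂(x,y)/∂(u,v) = | 3  2 | = (3)(1) - (2)(-2) = 7.
                   | -2  1 |

Its absolute value is |J| = 7 (the area scaling factor).

Substituting x = 3u + 2v, y = -2u + v into the integrand,

    12x - 12y → 60u + 12v,

so the integral becomes

    ∬_R (60u + 12v) · |J| du dv = ∫_0^3 ∫_0^3 (420u + 84v) dv du.

Inner (v): 1260u + 378.
Outer (u): 6804.

Therefore ∬_D (12x - 12y) dx dy = 6804.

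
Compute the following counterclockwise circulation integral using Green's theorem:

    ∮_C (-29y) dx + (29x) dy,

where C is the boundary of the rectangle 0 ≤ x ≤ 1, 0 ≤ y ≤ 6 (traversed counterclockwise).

Green's theorem converts the closed line integral into a double integral over the enclosed region D:

    ∮_C P dx + Q dy = ∬_D (∂Q/∂x - ∂P/∂y) dA.

Here P = -29y, Q = 29x, so

    ∂Q/∂x = 29,    ∂P/∂y = -29,
    ∂Q/∂x - ∂P/∂y = 58.

D is the region 0 ≤ x ≤ 1, 0 ≤ y ≤ 6. Evaluating the double integral:

    ∬_D (58) dA = ∫_0^{1} ∫_0^{6} (58) dy dx.

Inner (y from 0 to 6): 348.
Outer (x from 0 to 1): 348.

Therefore ∮_C P dx + Q dy = 348.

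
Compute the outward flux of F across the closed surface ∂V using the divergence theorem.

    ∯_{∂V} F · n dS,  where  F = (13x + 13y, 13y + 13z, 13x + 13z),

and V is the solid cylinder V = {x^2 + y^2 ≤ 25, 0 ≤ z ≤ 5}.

By the divergence theorem,

    ∯_{∂V} F · n dS = ∭_V (∇ · F) dV.

Compute the divergence:
    ∇ · F = ∂F_x/∂x + ∂F_y/∂y + ∂F_z/∂z = 13 + 13 + 13 = 39.

In cylindrical coordinates, x = r cos(θ), y = r sin(θ), z = z, dV = r dr dθ dz, with 0 ≤ r ≤ 5, 0 ≤ θ ≤ 2π, 0 ≤ z ≤ 5.

The integrand, after substitution and multiplying by the volume element, becomes (39) · r, so

    ∭_V (∇·F) dV = ∫_0^{2π} ∫_0^{5} ∫_0^{5} (39) · r dz dr dθ.

Inner (z from 0 to 5): 195r.
Middle (r from 0 to 5): 4875/2.
Outer (θ from 0 to 2π): 4875π.

Therefore ∯_{∂V} F · n dS = 4875π.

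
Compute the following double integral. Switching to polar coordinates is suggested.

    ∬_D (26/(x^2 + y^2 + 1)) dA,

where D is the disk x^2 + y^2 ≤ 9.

The region D is 0 ≤ r ≤ 3, 0 ≤ θ ≤ 2π in polar coordinates, where x = r cos(θ), y = r sin(θ), and dA = r dr dθ.

Under the substitution, the integrand becomes 26/(r^2 + 1), so

    ∬_D (26/(x^2 + y^2 + 1)) dA = ∫_{0}^{2π} ∫_{0}^{3} (26/(r^2 + 1)) · r dr dθ.

Inner integral (in r): ∫_{0}^{3} (26/(r^2 + 1)) · r dr = log(10000000000000).

Outer integral (in θ): ∫_{0}^{2π} (log(10000000000000)) dθ = 26π log(10).

Therefore ∬_D (26/(x^2 + y^2 + 1)) dA = 26π log(10).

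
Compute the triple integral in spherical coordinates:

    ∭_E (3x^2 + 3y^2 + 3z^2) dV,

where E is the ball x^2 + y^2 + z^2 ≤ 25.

In spherical coordinates, x = ρ sin(φ) cos(θ), y = ρ sin(φ) sin(θ), z = ρ cos(φ), and dV = ρ^2 sin(φ) dρ dφ dθ.

The integrand becomes 3ρ^2, so

    ∭_E (3x^2 + 3y^2 + 3z^2) dV = ∫_{0}^{2π} ∫_{0}^{π} ∫_{0}^{5} (3ρ^2) · ρ^2 sin(φ) dρ dφ dθ.

Inner (ρ): 1875sin(φ).
Middle (φ): 3750.
Outer (θ): 7500π.

Therefore the triple integral equals 7500π.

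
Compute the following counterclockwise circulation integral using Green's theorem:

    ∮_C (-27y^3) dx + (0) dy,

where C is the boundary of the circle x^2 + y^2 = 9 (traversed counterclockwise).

Green's theorem converts the closed line integral into a double integral over the enclosed region D:

    ∮_C P dx + Q dy = ∬_D (∂Q/∂x - ∂P/∂y) dA.

Here P = -27y^3, Q = 0, so

    ∂Q/∂x = 0,    ∂P/∂y = -81y^2,
    ∂Q/∂x - ∂P/∂y = 81y^2.

D is the region x^2 + y^2 ≤ 9. Evaluating the double integral:

In polar coordinates (x = r cos θ, y = r sin θ, dA = r dr dθ) the integrand becomes 81r^2sin(θ)^2, so

    ∬_D (81y^2) dA = ∫_0^{2π} ∫_0^{3} (81r^2sin(θ)^2) · r dr dθ.

Inner (r from 0 to 3): 6561sin(θ)^2/4.
Outer (θ from 0 to 2π): 6561π/4.

Therefore ∮_C P dx + Q dy = 6561π/4.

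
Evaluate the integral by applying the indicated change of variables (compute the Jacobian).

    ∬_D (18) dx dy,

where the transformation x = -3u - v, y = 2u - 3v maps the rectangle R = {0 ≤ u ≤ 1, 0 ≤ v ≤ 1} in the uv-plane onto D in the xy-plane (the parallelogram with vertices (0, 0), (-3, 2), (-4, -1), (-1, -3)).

Compute the Jacobian determinant of (x, y) with respect to (u, v):

    ∂(x,y)/∂(u,v) = | -3  -1 | = (-3)(-3) - (-1)(2) = 11.
                   | 2  -3 |

Its absolute value is |J| = 11 (the area scaling factor).

Substituting x = -3u - v, y = 2u - 3v into the integrand,

    18 → 18,

so the integral becomes

    ∬_R (18) · |J| du dv = ∫_0^1 ∫_0^1 (198) dv du.

Inner (v): 198.
Outer (u): 198.

Therefore ∬_D (18) dx dy = 198.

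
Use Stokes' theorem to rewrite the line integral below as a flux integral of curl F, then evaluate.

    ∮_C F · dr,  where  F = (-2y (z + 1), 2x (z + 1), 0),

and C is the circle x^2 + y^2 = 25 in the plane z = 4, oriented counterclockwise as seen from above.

Let S be the flat disk x^2 + y^2 ≤ 25 in the plane z = 4, with upward unit normal n̂ = ẑ. By Stokes' theorem,

    ∮_C F · dr = ∬_S (∇ × F) · n̂ dS = ∬_D (curl F)_z dA,

where D is the disk x^2 + y^2 ≤ 25.

Compute the curl of F = (-2y (z + 1), 2x (z + 1), 0):
    (∇ × F)_x = ∂F_z/∂y - ∂F_y/∂z = -2x,
    (∇ × F)_y = ∂F_x/∂z - ∂F_z/∂x = -2y,
    (∇ × F)_z = ∂F_y/∂x - ∂F_x/∂y = 4z + 4.

On z = 4, (curl F)_z = 20.

Convert to polar (x = r cos θ, y = r sin θ, dA = r dr dθ); the integrand becomes 20, so

    ∬_D (curl F)_z dA = ∫_0^{2π} ∫_0^{5} (20) · r dr dθ.

Inner (r from 0 to 5): 250.
Outer (θ from 0 to 2π): 500π.

Therefore ∮_C F · dr = 500π.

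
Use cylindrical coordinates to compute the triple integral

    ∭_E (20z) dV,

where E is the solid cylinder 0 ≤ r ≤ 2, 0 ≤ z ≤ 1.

In cylindrical coordinates, x = r cos(θ), y = r sin(θ), z = z, and dV = r dr dθ dz.

The integrand becomes 20z, so

    ∭_E (20z) dV = ∫_{0}^{2π} ∫_{0}^{2} ∫_{0}^{1} (20z) · r dz dr dθ.

Inner (z): 10r.
Middle (r from 0 to 2): 20.
Outer (θ): 40π.

Therefore the triple integral equals 40π.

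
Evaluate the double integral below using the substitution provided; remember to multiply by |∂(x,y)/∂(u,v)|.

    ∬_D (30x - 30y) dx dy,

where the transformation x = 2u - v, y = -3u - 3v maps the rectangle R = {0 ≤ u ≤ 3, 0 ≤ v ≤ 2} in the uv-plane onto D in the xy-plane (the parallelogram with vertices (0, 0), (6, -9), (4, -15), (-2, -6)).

Compute the Jacobian determinant of (x, y) with respect to (u, v):

    ∂(x,y)/∂(u,v) = | 2  -1 | = (2)(-3) - (-1)(-3) = -9.
                   | -3  -3 |

Its absolute value is |J| = 9 (the area scaling factor).

Substituting x = 2u - v, y = -3u - 3v into the integrand,

    30x - 30y → 150u + 60v,

so the integral becomes

    ∬_R (150u + 60v) · |J| du dv = ∫_0^3 ∫_0^2 (1350u + 540v) dv du.

Inner (v): 2700u + 1080.
Outer (u): 15390.

Therefore ∬_D (30x - 30y) dx dy = 15390.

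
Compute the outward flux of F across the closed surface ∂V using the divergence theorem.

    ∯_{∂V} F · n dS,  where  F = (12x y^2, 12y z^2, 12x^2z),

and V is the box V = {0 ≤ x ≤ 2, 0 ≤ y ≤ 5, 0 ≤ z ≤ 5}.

By the divergence theorem,

    ∯_{∂V} F · n dS = ∭_V (∇ · F) dV.

Compute the divergence:
    ∇ · F = ∂F_x/∂x + ∂F_y/∂y + ∂F_z/∂z = 12y^2 + 12z^2 + 12x^2 = 12x^2 + 12y^2 + 12z^2.

V is a rectangular box, so dV = dx dy dz with 0 ≤ x ≤ 2, 0 ≤ y ≤ 5, 0 ≤ z ≤ 5.

Integrate (12x^2 + 12y^2 + 12z^2) over V as an iterated integral:

    ∭_V (∇·F) dV = ∫_0^{2} ∫_0^{5} ∫_0^{5} (12x^2 + 12y^2 + 12z^2) dz dy dx.

Inner (z from 0 to 5): 60x^2 + 60y^2 + 500.
Middle (y from 0 to 5): 300x^2 + 5000.
Outer (x from 0 to 2): 10800.

Therefore ∯_{∂V} F · n dS = 10800.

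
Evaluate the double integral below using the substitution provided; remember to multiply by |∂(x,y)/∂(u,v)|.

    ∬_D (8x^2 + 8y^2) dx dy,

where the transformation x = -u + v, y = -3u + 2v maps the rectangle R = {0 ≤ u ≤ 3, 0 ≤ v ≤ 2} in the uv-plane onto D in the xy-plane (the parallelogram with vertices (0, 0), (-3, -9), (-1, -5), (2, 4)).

Compute the Jacobian determinant of (x, y) with respect to (u, v):

    ∂(x,y)/∂(u,v) = | -1  1 | = (-1)(2) - (1)(-3) = 1.
                   | -3  2 |

Its absolute value is |J| = 1 (the area scaling factor).

Substituting x = -u + v, y = -3u + 2v into the integrand,

    8x^2 + 8y^2 → 80u^2 - 112u v + 40v^2,

so the integral becomes

    ∬_R (80u^2 - 112u v + 40v^2) · |J| du dv = ∫_0^3 ∫_0^2 (80u^2 - 112u v + 40v^2) dv du.

Inner (v): 160u^2 - 224u + 320/3.
Outer (u): 752.

Therefore ∬_D (8x^2 + 8y^2) dx dy = 752.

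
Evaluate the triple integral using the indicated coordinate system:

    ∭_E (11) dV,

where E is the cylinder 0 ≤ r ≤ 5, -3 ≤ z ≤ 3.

In cylindrical coordinates, x = r cos(θ), y = r sin(θ), z = z, and dV = r dr dθ dz.

The integrand becomes 11, so

    ∭_E (11) dV = ∫_{0}^{2π} ∫_{0}^{5} ∫_{-3}^{3} (11) · r dz dr dθ.

Inner (z): 66r.
Middle (r from 0 to 5): 825.
Outer (θ): 1650π.

Therefore the triple integral equals 1650π.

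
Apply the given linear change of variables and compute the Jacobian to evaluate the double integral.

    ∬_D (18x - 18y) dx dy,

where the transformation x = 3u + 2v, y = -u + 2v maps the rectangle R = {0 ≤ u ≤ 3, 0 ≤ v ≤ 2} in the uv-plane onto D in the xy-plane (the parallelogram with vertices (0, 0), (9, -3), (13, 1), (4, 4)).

Compute the Jacobian determinant of (x, y) with respect to (u, v):

    ∂(x,y)/∂(u,v) = | 3  2 | = (3)(2) - (2)(-1) = 8.
                   | -1  2 |

Its absolute value is |J| = 8 (the area scaling factor).

Substituting x = 3u + 2v, y = -u + 2v into the integrand,

    18x - 18y → 72u,

so the integral becomes

    ∬_R (72u) · |J| du dv = ∫_0^3 ∫_0^2 (576u) dv du.

Inner (v): 1152u.
Outer (u): 5184.

Therefore ∬_D (18x - 18y) dx dy = 5184.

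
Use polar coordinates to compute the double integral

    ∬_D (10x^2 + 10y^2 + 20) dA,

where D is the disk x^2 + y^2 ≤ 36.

The region D is 0 ≤ r ≤ 6, 0 ≤ θ ≤ 2π in polar coordinates, where x = r cos(θ), y = r sin(θ), and dA = r dr dθ.

Under the substitution, the integrand becomes 10r^2 + 20, so

    ∬_D (10x^2 + 10y^2 + 20) dA = ∫_{0}^{2π} ∫_{0}^{6} (10r^2 + 20) · r dr dθ.

Inner integral (in r): ∫_{0}^{6} (10r^2 + 20) · r dr = 3600.

Outer integral (in θ): ∫_{0}^{2π} (3600) dθ = 7200π.

Therefore ∬_D (10x^2 + 10y^2 + 20) dA = 7200π.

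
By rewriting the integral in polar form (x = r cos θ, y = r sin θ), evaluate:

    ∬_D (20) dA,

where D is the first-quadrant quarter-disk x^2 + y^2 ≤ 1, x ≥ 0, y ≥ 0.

The region D is 0 ≤ r ≤ 1, 0 ≤ θ ≤ π/2 in polar coordinates, where x = r cos(θ), y = r sin(θ), and dA = r dr dθ.

Under the substitution, the integrand becomes 20, so

    ∬_D (20) dA = ∫_{0}^{π/2} ∫_{0}^{1} (20) · r dr dθ.

Inner integral (in r): ∫_{0}^{1} (20) · r dr = 10.

Outer integral (in θ): ∫_{0}^{π/2} (10) dθ = 5π.

Therefore ∬_D (20) dA = 5π.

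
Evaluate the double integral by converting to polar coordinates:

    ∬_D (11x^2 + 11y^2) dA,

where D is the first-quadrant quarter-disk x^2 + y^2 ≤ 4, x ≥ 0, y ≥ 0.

The region D is 0 ≤ r ≤ 2, 0 ≤ θ ≤ π/2 in polar coordinates, where x = r cos(θ), y = r sin(θ), and dA = r dr dθ.

Under the substitution, the integrand becomes 11r^2, so

    ∬_D (11x^2 + 11y^2) dA = ∫_{0}^{π/2} ∫_{0}^{2} (11r^2) · r dr dθ.

Inner integral (in r): ∫_{0}^{2} (11r^2) · r dr = 44.

Outer integral (in θ): ∫_{0}^{π/2} (44) dθ = 22π.

Therefore ∬_D (11x^2 + 11y^2) dA = 22π.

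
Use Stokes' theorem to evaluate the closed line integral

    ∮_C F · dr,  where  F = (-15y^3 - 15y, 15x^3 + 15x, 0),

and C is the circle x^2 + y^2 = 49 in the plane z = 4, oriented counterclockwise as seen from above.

Let S be the flat disk x^2 + y^2 ≤ 49 in the plane z = 4, with upward unit normal n̂ = ẑ. By Stokes' theorem,

    ∮_C F · dr = ∬_S (∇ × F) · n̂ dS = ∬_D (curl F)_z dA,

where D is the disk x^2 + y^2 ≤ 49.

Compute the curl of F = (-15y^3 - 15y, 15x^3 + 15x, 0):
    (∇ × F)_x = ∂F_z/∂y - ∂F_y/∂z = 0,
    (∇ × F)_y = ∂F_x/∂z - ∂F_z/∂x = 0,
    (∇ × F)_z = ∂F_y/∂x - ∂F_x/∂y = 45x^2 + 45y^2 + 30.

On z = 4, (curl F)_z = 45x^2 + 45y^2 + 30.

Convert to polar (x = r cos θ, y = r sin θ, dA = r dr dθ); the integrand becomes 45r^2 + 30, so

    ∬_D (curl F)_z dA = ∫_0^{2π} ∫_0^{7} (45r^2 + 30) · r dr dθ.

Inner (r from 0 to 7): 110985/4.
Outer (θ from 0 to 2π): 110985π/2.

Therefore ∮_C F · dr = 110985π/2.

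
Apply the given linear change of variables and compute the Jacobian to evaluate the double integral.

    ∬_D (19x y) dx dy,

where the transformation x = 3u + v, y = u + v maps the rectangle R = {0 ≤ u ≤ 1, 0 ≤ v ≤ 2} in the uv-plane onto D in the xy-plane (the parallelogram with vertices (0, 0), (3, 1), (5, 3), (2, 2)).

Compute the Jacobian determinant of (x, y) with respect to (u, v):

    ∂(x,y)/∂(u,v) = | 3  1 | = (3)(1) - (1)(1) = 2.
                   | 1  1 |

Its absolute value is |J| = 2 (the area scaling factor).

Substituting x = 3u + v, y = u + v into the integrand,

    19x y → 57u^2 + 76u v + 19v^2,

so the integral becomes

    ∬_R (57u^2 + 76u v + 19v^2) · |J| du dv = ∫_0^1 ∫_0^2 (114u^2 + 152u v + 38v^2) dv du.

Inner (v): 228u^2 + 304u + 304/3.
Outer (u): 988/3.

Therefore ∬_D (19x y) dx dy = 988/3.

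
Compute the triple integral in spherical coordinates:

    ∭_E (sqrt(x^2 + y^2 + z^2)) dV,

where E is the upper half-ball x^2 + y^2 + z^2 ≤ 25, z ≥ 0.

In spherical coordinates, x = ρ sin(φ) cos(θ), y = ρ sin(φ) sin(θ), z = ρ cos(φ), and dV = ρ^2 sin(φ) dρ dφ dθ.

The integrand becomes ρ, so

    ∭_E (sqrt(x^2 + y^2 + z^2)) dV = ∫_{0}^{2π} ∫_{0}^{π/2} ∫_{0}^{5} (ρ) · ρ^2 sin(φ) dρ dφ dθ.

Inner (ρ): 625sin(φ)/4.
Middle (φ): 625/4.
Outer (θ): 625π/2.

Therefore the triple integral equals 625π/2.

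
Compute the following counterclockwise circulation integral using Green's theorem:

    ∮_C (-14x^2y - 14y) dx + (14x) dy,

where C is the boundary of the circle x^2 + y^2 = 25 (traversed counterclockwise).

Green's theorem converts the closed line integral into a double integral over the enclosed region D:

    ∮_C P dx + Q dy = ∬_D (∂Q/∂x - ∂P/∂y) dA.

Here P = -14x^2y - 14y, Q = 14x, so

    ∂Q/∂x = 14,    ∂P/∂y = -14x^2 - 14,
    ∂Q/∂x - ∂P/∂y = 14x^2 + 28.

D is the region x^2 + y^2 ≤ 25. Evaluating the double integral:

In polar coordinates (x = r cos θ, y = r sin θ, dA = r dr dθ) the integrand becomes 14r^2cos(θ)^2 + 28, so

    ∬_D (14x^2 + 28) dA = ∫_0^{2π} ∫_0^{5} (14r^2cos(θ)^2 + 28) · r dr dθ.

Inner (r from 0 to 5): 4375cos(θ)^2/2 + 350.
Outer (θ from 0 to 2π): 5775π/2.

Therefore ∮_C P dx + Q dy = 5775π/2.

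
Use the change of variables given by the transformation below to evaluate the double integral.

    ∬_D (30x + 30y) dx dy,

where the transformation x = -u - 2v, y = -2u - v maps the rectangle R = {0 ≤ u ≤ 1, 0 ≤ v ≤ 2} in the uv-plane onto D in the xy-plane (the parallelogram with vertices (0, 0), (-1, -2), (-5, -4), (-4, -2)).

Compute the Jacobian determinant of (x, y) with respect to (u, v):

    ∂(x,y)/∂(u,v) = | -1  -2 | = (-1)(-1) - (-2)(-2) = -3.
                   | -2  -1 |

Its absolute value is |J| = 3 (the area scaling factor).

Substituting x = -u - 2v, y = -2u - v into the integrand,

    30x + 30y → -90u - 90v,

so the integral becomes

    ∬_R (-90u - 90v) · |J| du dv = ∫_0^1 ∫_0^2 (-270u - 270v) dv du.

Inner (v): -540u - 540.
Outer (u): -810.

Therefore ∬_D (30x + 30y) dx dy = -810.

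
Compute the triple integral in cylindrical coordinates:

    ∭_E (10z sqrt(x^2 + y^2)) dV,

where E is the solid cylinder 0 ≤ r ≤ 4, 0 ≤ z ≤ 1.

In cylindrical coordinates, x = r cos(θ), y = r sin(θ), z = z, and dV = r dr dθ dz.

The integrand becomes 10r z, so

    ∭_E (10z sqrt(x^2 + y^2)) dV = ∫_{0}^{2π} ∫_{0}^{4} ∫_{0}^{1} (10r z) · r dz dr dθ.

Inner (z): 5r^2.
Middle (r from 0 to 4): 320/3.
Outer (θ): 640π/3.

Therefore the triple integral equals 640π/3.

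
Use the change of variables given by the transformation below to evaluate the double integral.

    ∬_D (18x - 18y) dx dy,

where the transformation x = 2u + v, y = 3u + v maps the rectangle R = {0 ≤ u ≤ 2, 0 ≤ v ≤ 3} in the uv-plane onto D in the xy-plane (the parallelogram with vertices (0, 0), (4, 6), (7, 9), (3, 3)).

Compute the Jacobian determinant of (x, y) with respect to (u, v):

    ∂(x,y)/∂(u,v) = | 2  1 | = (2)(1) - (1)(3) = -1.
                   | 3  1 |

Its absolute value is |J| = 1 (the area scaling factor).

Substituting x = 2u + v, y = 3u + v into the integrand,

    18x - 18y → -18u,

so the integral becomes

    ∬_R (-18u) · |J| du dv = ∫_0^2 ∫_0^3 (-18u) dv du.

Inner (v): -54u.
Outer (u): -108.

Therefore ∬_D (18x - 18y) dx dy = -108.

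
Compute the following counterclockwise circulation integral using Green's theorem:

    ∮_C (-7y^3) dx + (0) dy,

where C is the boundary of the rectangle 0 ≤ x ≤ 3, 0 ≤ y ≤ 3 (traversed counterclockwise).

Green's theorem converts the closed line integral into a double integral over the enclosed region D:

    ∮_C P dx + Q dy = ∬_D (∂Q/∂x - ∂P/∂y) dA.

Here P = -7y^3, Q = 0, so

    ∂Q/∂x = 0,    ∂P/∂y = -21y^2,
    ∂Q/∂x - ∂P/∂y = 21y^2.

D is the region 0 ≤ x ≤ 3, 0 ≤ y ≤ 3. Evaluating the double integral:

    ∬_D (21y^2) dA = ∫_0^{3} ∫_0^{3} (21y^2) dy dx.

Inner (y from 0 to 3): 189.
Outer (x from 0 to 3): 567.

Therefore ∮_C P dx + Q dy = 567.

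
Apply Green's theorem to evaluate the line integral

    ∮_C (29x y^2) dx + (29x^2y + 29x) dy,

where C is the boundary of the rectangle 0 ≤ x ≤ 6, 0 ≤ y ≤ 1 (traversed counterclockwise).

Green's theorem converts the closed line integral into a double integral over the enclosed region D:

    ∮_C P dx + Q dy = ∬_D (∂Q/∂x - ∂P/∂y) dA.

Here P = 29x y^2, Q = 29x^2y + 29x, so

    ∂Q/∂x = 58x y + 29,    ∂P/∂y = 58x y,
    ∂Q/∂x - ∂P/∂y = 29.

D is the region 0 ≤ x ≤ 6, 0 ≤ y ≤ 1. Evaluating the double integral:

    ∬_D (29) dA = ∫_0^{6} ∫_0^{1} (29) dy dx.

Inner (y from 0 to 1): 29.
Outer (x from 0 to 6): 174.

Therefore ∮_C P dx + Q dy = 174.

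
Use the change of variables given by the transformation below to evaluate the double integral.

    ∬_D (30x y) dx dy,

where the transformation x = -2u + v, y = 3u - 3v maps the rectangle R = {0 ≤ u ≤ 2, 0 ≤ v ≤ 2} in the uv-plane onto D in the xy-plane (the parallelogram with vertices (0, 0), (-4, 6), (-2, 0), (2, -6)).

Compute the Jacobian determinant of (x, y) with respect to (u, v):

    ∂(x,y)/∂(u,v) = | -2  1 | = (-2)(-3) - (1)(3) = 3.
                   | 3  -3 |

Its absolute value is |J| = 3 (the area scaling factor).

Substituting x = -2u + v, y = 3u - 3v into the integrand,

    30x y → -180u^2 + 270u v - 90v^2,

so the integral becomes

    ∬_R (-180u^2 + 270u v - 90v^2) · |J| du dv = ∫_0^2 ∫_0^2 (-540u^2 + 810u v - 270v^2) dv du.

Inner (v): -1080u^2 + 1620u - 720.
Outer (u): -1080.

Therefore ∬_D (30x y) dx dy = -1080.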